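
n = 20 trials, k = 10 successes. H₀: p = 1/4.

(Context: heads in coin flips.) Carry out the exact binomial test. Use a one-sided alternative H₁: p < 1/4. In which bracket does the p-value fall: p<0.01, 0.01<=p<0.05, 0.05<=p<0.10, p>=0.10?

p-value bracket: p>=0.10

Exact binomial: n=20, k=10, p₀=1/4=0.2500
P(X≤10) from Σ C(n,i)·p₀^i·(1−p₀)^(n−i)
p-value (one-sided, H₁ less) = 0.99606
→ bracket: p>=0.10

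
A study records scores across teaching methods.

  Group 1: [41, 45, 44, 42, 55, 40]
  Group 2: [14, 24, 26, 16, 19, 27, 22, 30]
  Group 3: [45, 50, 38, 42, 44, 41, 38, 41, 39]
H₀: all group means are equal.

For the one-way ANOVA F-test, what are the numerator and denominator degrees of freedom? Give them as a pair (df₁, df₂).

k = 3 groups, N = 23 total
df = (k−1, N−k) = (3−1, 23−3) = (2, 20)

degrees of freedom = [2, 20]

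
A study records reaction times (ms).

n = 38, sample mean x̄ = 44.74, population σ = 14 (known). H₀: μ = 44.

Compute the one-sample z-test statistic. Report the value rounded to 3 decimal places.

test statistic = 0.326

SE = σ/√n = 14/√38 = 2.2711
z = (x̄−μ₀)/SE = (44.74−44)/2.2711 = 0.3258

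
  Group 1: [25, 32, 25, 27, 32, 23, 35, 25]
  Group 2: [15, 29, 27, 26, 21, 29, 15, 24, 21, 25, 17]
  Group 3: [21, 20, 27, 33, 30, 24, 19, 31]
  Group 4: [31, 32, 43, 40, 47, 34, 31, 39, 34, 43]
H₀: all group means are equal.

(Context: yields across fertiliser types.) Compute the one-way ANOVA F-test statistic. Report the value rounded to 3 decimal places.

test statistic = 14.987

Group means [28.00, 22.64, 25.62, 37.40], grand mean 28.432
SSB = Σnᵢ(x̄ᵢ−x̄)² = 1238.261; SSW = ΣΣ(x−x̄ᵢ)² = 908.820
MSB = 1238.261/3 = 412.7535; MSW = 908.820/33 = 27.5400
F = MSB/MSW = 14.9874
df = (3, 33)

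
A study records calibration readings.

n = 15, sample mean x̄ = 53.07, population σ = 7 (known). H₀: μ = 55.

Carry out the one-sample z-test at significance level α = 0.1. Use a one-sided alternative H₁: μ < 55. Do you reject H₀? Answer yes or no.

reject H₀: no

SE = σ/√n = 7/√15 = 1.8074
z = (x̄−μ₀)/SE = (53.07−55)/1.8074 = -1.0678
p-value (one-sided, H₁ less) = 0.14280
At α=0.1: p ≥ α → fail to reject H₀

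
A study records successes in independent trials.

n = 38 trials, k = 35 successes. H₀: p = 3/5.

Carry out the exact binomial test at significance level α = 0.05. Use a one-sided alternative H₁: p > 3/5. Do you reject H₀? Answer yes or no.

reject H₀: yes

Exact binomial: n=38, k=35, p₀=3/5=0.6000
P(X≥35) from Σ C(n,i)·p₀^i·(1−p₀)^(n−i)
p-value (one-sided, H₁ greater) = 0.00001
At α=0.05: p < α → reject H₀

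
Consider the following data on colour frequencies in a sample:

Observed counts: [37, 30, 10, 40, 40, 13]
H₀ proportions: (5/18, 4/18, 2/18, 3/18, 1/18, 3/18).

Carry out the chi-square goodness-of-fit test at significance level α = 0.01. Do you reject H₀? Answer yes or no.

n = 170; E_i = n·p_i = [47.22, 37.78, 18.89, 28.33, 9.44, 28.33]
χ² = (37−47.22)²/47.22 + (30−37.78)²/37.78 + (10−18.89)²/18.89 + (40−28.33)²/28.33 + (40−9.44)²/9.44 + (13−28.33)²/28.33 = 119.9553
df = 5
p-value (upper-tail) = 0.00000
At α=0.01: p < α → reject H₀

reject H₀: yes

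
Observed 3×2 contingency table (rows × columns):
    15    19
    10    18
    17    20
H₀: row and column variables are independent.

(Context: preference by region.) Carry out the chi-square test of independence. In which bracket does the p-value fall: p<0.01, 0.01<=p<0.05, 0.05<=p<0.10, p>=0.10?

Row totals [34, 28, 37], col totals [42, 57], n=99
χ² = (15−14.42)²/14.42 + (19−19.58)²/19.58 + (10−11.88)²/11.88 + (18−16.12)²/16.12 + (17−15.70)²/15.70 + (20−21.30)²/21.30 = 0.7439
df = 2
p-value (upper-tail) = 0.68939
→ bracket: p>=0.10

p-value bracket: p>=0.10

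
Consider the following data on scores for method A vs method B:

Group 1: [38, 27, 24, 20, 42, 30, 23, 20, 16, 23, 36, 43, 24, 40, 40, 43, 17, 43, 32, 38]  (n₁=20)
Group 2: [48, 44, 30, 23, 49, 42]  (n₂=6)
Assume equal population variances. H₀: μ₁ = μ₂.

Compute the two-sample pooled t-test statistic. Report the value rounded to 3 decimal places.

test statistic = -1.841

x̄₁=30.950, s₁=9.583, n₁=20
x̄₂=39.333, s₂=10.501, n₂=6
s_p² = [19·9.583² + 5·10.501²]/24 = 95.6785
SE = √(s_p²·(1/20+1/6)) = 4.5531
t = (30.950−39.333)/4.5531 = -1.8413
df = 24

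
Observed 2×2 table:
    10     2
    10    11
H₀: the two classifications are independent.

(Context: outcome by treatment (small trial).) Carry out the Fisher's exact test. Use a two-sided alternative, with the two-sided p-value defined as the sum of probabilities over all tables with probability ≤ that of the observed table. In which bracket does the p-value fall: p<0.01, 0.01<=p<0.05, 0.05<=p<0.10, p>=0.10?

Margins: r₁=12, r₂=21, c₁=20, c₂=13, n=33
p_obs = C(12,10)·C(21,10)/C(33,20); sum pmf over tables with pmf ≤ p_obs
p-value (two-sided) = 0.06715
→ bracket: 0.05<=p<0.10

p-value bracket: 0.05<=p<0.10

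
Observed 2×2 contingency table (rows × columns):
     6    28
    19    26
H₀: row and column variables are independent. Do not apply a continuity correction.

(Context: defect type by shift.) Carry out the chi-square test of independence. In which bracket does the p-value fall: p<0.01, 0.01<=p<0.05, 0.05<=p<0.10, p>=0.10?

p-value bracket: 0.01<=p<0.05

Row totals [34, 45], col totals [25, 54], n=79
χ² = (6−10.76)²/10.76 + (28−23.24)²/23.24 + (19−14.24)²/14.24 + (26−30.76)²/30.76 = 5.4073
df = 1
p-value (upper-tail) = 0.02005
→ bracket: 0.01<=p<0.05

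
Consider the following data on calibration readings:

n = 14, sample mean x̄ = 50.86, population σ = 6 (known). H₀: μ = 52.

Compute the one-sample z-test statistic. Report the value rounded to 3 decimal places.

SE = σ/√n = 6/√14 = 1.6036
z = (x̄−μ₀)/SE = (50.86−52)/1.6036 = -0.7109

test statistic = -0.711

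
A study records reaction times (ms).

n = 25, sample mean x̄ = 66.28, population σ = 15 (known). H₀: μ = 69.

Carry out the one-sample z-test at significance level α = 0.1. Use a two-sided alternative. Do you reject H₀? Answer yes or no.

SE = σ/√n = 15/√25 = 3.0000
z = (x̄−μ₀)/SE = (66.28−69)/3.0000 = -0.9067
p-value (two-sided) = 0.36458
At α=0.1: p ≥ α → fail to reject H₀

reject H₀: no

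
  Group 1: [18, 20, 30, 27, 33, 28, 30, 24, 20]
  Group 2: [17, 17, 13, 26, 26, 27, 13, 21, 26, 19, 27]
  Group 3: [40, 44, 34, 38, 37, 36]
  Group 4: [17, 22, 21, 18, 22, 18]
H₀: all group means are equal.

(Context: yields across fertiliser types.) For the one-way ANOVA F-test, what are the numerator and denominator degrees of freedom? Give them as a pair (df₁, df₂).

degrees of freedom = [3, 28]

k = 4 groups, N = 32 total
df = (k−1, N−k) = (4−1, 32−4) = (3, 28)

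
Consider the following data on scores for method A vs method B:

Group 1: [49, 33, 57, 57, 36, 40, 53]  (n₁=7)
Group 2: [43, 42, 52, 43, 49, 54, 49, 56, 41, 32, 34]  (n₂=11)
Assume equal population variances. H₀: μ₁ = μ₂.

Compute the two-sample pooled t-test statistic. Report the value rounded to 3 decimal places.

x̄₁=46.429, s₁=10.031, n₁=7
x̄₂=45.000, s₂=7.785, n₂=11
s_p² = [6·10.031² + 10·7.785²]/16 = 75.6071
SE = √(s_p²·(1/7+1/11)) = 4.2041
t = (46.429−45.000)/4.2041 = 0.3398
df = 16

test statistic = 0.340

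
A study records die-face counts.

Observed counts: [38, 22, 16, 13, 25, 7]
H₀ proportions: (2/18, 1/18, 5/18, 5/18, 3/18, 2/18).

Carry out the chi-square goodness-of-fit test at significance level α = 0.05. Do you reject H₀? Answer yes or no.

reject H₀: yes

n = 121; E_i = n·p_i = [13.44, 6.72, 33.61, 33.61, 20.17, 13.44]
χ² = (38−13.44)²/13.44 + (22−6.72)²/6.72 + (16−33.61)²/33.61 + (13−33.61)²/33.61 + (25−20.17)²/20.17 + (7−13.44)²/13.44 = 105.6860
df = 5
p-value (upper-tail) = 0.00000
At α=0.05: p < α → reject H₀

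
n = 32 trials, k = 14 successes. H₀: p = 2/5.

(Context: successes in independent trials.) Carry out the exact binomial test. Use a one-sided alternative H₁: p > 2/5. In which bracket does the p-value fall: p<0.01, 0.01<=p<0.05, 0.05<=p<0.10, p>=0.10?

Exact binomial: n=32, k=14, p₀=2/5=0.4000
P(X≥14) from Σ C(n,i)·p₀^i·(1−p₀)^(n−i)
p-value (one-sided, H₁ greater) = 0.39614
→ bracket: p>=0.10

p-value bracket: p>=0.10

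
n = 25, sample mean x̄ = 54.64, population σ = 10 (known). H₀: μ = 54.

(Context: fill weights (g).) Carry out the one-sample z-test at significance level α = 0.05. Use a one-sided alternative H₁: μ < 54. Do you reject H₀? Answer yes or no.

SE = σ/√n = 10/√25 = 2.0000
z = (x̄−μ₀)/SE = (54.64−54)/2.0000 = 0.3200
p-value (one-sided, H₁ less) = 0.62552
At α=0.05: p ≥ α → fail to reject H₀

reject H₀: no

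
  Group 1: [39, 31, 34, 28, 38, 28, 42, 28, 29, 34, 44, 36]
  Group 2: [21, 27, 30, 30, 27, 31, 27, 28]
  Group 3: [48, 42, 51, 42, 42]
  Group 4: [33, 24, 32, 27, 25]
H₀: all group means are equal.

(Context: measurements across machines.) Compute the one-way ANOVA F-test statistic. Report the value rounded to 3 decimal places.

Group means [34.25, 27.62, 45.00, 28.20], grand mean 33.267
SSB = Σnᵢ(x̄ᵢ−x̄)² = 1082.942; SSW = ΣΣ(x−x̄ᵢ)² = 556.925
MSB = 1082.942/3 = 360.9806; MSW = 556.925/26 = 21.4202
F = MSB/MSW = 16.8523
df = (3, 26)

test statistic = 16.852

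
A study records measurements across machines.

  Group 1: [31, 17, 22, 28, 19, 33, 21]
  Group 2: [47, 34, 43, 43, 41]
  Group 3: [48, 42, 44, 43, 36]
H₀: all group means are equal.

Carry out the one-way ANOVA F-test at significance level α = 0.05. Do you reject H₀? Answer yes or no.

Group means [24.43, 41.60, 42.60], grand mean 34.824
SSB = Σnᵢ(x̄ᵢ−x̄)² = 1288.356; SSW = ΣΣ(x−x̄ᵢ)² = 398.114
MSB = 1288.356/2 = 644.1782; MSW = 398.114/14 = 28.4367
F = MSB/MSW = 22.6530
df = (2, 14)
p-value (upper-tail) = 0.00004
At α=0.05: p < α → reject H₀

reject H₀: yes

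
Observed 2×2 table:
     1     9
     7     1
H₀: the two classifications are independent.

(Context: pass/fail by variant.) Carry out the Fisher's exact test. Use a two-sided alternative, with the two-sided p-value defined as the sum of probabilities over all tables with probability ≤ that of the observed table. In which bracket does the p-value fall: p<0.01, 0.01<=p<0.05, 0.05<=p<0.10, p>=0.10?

Margins: r₁=10, r₂=8, c₁=8, c₂=10, n=18
p_obs = C(10,1)·C(8,7)/C(18,8); sum pmf over tables with pmf ≤ p_obs
p-value (two-sided) = 0.00288
→ bracket: p<0.01

p-value bracket: p<0.01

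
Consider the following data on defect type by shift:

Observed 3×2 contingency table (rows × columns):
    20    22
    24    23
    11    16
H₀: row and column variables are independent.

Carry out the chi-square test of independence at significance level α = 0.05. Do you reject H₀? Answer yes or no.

reject H₀: no

Row totals [42, 47, 27], col totals [55, 61], n=116
χ² = (20−19.91)²/19.91 + (22−22.09)²/22.09 + (24−22.28)²/22.28 + (23−24.72)²/24.72 + (11−12.80)²/12.80 + (16−14.20)²/14.20 = 0.7341
df = 2
p-value (upper-tail) = 0.69279
At α=0.05: p ≥ α → fail to reject H₀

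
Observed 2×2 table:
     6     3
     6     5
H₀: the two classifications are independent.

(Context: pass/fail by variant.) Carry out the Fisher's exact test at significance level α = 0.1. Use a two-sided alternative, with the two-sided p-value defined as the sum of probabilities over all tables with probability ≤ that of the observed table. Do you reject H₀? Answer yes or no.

Margins: r₁=9, r₂=11, c₁=12, c₂=8, n=20
p_obs = C(9,6)·C(11,6)/C(20,12); sum pmf over tables with pmf ≤ p_obs
p-value (two-sided) = 0.66992
At α=0.1: p ≥ α → fail to reject H₀

reject H₀: no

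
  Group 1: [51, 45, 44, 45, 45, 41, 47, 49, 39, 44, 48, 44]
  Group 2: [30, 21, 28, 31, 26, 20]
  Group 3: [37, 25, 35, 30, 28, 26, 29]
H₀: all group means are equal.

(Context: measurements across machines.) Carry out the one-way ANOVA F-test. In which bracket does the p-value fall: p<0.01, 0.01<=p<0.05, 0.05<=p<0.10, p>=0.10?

Group means [45.17, 26.00, 30.00], grand mean 36.320
SSB = Σnᵢ(x̄ᵢ−x̄)² = 1857.773; SSW = ΣΣ(x−x̄ᵢ)² = 345.667
MSB = 1857.773/2 = 928.8867; MSW = 345.667/22 = 15.7121
F = MSB/MSW = 59.1191
df = (2, 22)
p-value (upper-tail) = 0.00000
→ bracket: p<0.01

p-value bracket: p<0.01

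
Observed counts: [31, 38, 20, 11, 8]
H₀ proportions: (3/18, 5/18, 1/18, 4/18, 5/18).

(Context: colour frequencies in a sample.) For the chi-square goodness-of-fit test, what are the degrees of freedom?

df = k − 1 = 5 − 1 = 4

degrees of freedom = 4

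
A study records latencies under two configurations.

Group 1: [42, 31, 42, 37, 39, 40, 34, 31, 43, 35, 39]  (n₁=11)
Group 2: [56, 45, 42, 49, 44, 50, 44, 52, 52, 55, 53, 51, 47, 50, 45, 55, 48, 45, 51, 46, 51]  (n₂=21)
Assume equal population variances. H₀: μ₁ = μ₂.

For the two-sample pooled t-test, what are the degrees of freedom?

df = n₁ + n₂ − 2 = 11 + 21 − 2 = 30

degrees of freedom = 30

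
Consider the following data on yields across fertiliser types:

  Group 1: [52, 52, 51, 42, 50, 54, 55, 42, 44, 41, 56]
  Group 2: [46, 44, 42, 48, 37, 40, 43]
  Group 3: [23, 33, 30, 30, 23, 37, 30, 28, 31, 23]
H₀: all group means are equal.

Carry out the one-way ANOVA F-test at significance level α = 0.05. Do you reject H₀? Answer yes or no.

reject H₀: yes

Group means [49.00, 42.86, 28.80], grand mean 40.250
SSB = Σnᵢ(x̄ᵢ−x̄)² = 2200.793; SSW = ΣΣ(x−x̄ᵢ)² = 596.457
MSB = 2200.793/2 = 1100.3964; MSW = 596.457/25 = 23.8583
F = MSB/MSW = 46.1222
df = (2, 25)
p-value (upper-tail) = 0.00000
At α=0.05: p < α → reject H₀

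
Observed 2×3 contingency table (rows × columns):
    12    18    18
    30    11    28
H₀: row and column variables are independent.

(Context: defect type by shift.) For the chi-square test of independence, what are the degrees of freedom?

degrees of freedom = 2

df = (r−1)(c−1) = (2−1)·(3−1) = 2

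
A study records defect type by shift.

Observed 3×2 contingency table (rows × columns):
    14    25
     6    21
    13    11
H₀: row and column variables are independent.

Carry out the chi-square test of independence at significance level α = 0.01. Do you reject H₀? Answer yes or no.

Row totals [39, 27, 24], col totals [33, 57], n=90
χ² = (14−14.30)²/14.30 + (25−24.70)²/24.70 + (6−9.90)²/9.90 + (21−17.10)²/17.10 + (13−8.80)²/8.80 + (11−15.20)²/15.20 = 5.6008
df = 2
p-value (upper-tail) = 0.06078
At α=0.01: p ≥ α → fail to reject H₀

reject H₀: no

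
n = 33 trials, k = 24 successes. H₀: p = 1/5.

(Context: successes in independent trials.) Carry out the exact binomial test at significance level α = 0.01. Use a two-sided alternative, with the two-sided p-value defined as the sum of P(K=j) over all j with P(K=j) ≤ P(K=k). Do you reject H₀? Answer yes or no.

Exact binomial: n=33, k=24, p₀=1/5=0.2000
P(X=j) = C(n,j)·p₀^j·(1−p₀)^(n−j); p = Σ P(X=j) over j with P(X=j) ≤ P(X=24)
p-value (two-sided) = 0.00000
At α=0.01: p < α → reject H₀

reject H₀: yes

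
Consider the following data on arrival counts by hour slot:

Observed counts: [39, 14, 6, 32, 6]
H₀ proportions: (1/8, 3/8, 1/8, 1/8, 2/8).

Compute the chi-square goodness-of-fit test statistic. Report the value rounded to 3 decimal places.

test statistic = 122.739

n = 97; E_i = n·p_i = [12.12, 36.38, 12.12, 12.12, 24.25]
χ² = (39−12.12)²/12.12 + (14−36.38)²/36.38 + (6−12.12)²/12.12 + (32−12.12)²/12.12 + (6−24.25)²/24.25 = 122.7388
df = 4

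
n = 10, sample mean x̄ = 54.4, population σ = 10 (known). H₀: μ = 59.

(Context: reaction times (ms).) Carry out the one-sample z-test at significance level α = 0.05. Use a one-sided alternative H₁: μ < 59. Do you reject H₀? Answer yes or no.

SE = σ/√n = 10/√10 = 3.1623
z = (x̄−μ₀)/SE = (54.4−59)/3.1623 = -1.4546
p-value (one-sided, H₁ less) = 0.07288
At α=0.05: p ≥ α → fail to reject H₀

reject H₀: no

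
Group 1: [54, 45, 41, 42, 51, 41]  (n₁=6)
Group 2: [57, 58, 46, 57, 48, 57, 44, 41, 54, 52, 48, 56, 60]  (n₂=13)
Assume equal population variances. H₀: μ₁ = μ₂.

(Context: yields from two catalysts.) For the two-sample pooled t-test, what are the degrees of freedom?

df = n₁ + n₂ − 2 = 6 + 13 − 2 = 17

degrees of freedom = 17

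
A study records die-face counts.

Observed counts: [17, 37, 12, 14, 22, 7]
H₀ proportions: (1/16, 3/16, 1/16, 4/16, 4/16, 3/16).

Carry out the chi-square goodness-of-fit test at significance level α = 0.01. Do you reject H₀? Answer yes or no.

n = 109; E_i = n·p_i = [6.81, 20.44, 6.81, 27.25, 27.25, 20.44]
χ² = (17−6.81)²/6.81 + (37−20.44)²/20.44 + (12−6.81)²/6.81 + (14−27.25)²/27.25 + (22−27.25)²/27.25 + (7−20.44)²/20.44 = 48.8960
df = 5
p-value (upper-tail) = 0.00000
At α=0.01: p < α → reject H₀

reject H₀: yes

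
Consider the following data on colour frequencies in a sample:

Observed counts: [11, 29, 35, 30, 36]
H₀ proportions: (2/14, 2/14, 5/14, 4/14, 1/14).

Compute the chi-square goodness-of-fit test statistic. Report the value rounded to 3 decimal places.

n = 141; E_i = n·p_i = [20.14, 20.14, 50.36, 40.29, 10.07]
χ² = (11−20.14)²/20.14 + (29−20.14)²/20.14 + (35−50.36)²/50.36 + (30−40.29)²/40.29 + (36−10.07)²/10.07 = 82.1064
df = 4

test statistic = 82.106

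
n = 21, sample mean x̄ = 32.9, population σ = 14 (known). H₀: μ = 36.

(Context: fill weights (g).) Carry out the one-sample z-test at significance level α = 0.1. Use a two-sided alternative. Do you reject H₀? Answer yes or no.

SE = σ/√n = 14/√21 = 3.0551
z = (x̄−μ₀)/SE = (32.9−36)/3.0551 = -1.0147
p-value (two-sided) = 0.31024
At α=0.1: p ≥ α → fail to reject H₀

reject H₀: no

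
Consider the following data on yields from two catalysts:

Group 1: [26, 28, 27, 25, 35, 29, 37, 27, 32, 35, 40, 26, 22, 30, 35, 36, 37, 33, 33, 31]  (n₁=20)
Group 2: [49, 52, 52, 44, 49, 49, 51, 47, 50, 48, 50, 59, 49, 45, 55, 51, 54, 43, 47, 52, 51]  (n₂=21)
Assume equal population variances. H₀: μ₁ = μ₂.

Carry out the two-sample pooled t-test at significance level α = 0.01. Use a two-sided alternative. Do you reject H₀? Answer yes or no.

reject H₀: yes

x̄₁=31.200, s₁=4.851, n₁=20
x̄₂=49.857, s₂=3.692, n₂=21
s_p² = [19·4.851² + 20·3.692²]/39 = 18.4557
SE = √(s_p²·(1/20+1/21)) = 1.3422
t = (31.200−49.857)/1.3422 = -13.8999
df = 39
p-value (two-sided) = 0.00000
At α=0.01: p < α → reject H₀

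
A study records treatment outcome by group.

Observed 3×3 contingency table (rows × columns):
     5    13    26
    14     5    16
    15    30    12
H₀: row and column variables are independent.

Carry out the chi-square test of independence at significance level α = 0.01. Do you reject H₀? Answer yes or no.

reject H₀: yes

Row totals [44, 35, 57], col totals [34, 48, 54], n=136
χ² = (5−11.00)²/11.00 + (13−15.53)²/15.53 + (26−17.47)²/17.47 + (14−8.75)²/8.75 + (5−12.35)²/12.35 + (16−13.90)²/13.90 + (15−14.25)²/14.25 + (30−20.12)²/20.12 + (12−22.63)²/22.63 = 25.5828
df = 4
p-value (upper-tail) = 0.00004
At α=0.01: p < α → reject H₀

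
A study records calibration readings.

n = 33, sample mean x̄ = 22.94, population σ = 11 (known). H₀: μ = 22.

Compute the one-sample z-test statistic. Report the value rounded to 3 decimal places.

SE = σ/√n = 11/√33 = 1.9149
z = (x̄−μ₀)/SE = (22.94−22)/1.9149 = 0.4909

test statistic = 0.491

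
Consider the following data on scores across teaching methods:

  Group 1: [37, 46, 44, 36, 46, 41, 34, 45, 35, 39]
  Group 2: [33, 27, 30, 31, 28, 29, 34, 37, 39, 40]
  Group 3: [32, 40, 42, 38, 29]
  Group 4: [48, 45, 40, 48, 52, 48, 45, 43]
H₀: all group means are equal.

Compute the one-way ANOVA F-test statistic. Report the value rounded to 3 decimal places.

test statistic = 13.457

Group means [40.30, 32.80, 36.20, 46.12], grand mean 38.818
SSB = Σnᵢ(x̄ᵢ−x̄)² = 845.534; SSW = ΣΣ(x−x̄ᵢ)² = 607.375
MSB = 845.534/3 = 281.8447; MSW = 607.375/29 = 20.9440
F = MSB/MSW = 13.4571
df = (3, 29)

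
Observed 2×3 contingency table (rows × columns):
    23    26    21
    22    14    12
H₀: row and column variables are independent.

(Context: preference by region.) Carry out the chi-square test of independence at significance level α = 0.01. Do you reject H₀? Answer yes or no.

reject H₀: no

Row totals [70, 48], col totals [45, 40, 33], n=118
χ² = (23−26.69)²/26.69 + (26−23.73)²/23.73 + (21−19.58)²/19.58 + (22−18.31)²/18.31 + (14−16.27)²/16.27 + (12−13.42)²/13.42 = 2.0462
df = 2
p-value (upper-tail) = 0.35948
At α=0.01: p ≥ α → fail to reject H₀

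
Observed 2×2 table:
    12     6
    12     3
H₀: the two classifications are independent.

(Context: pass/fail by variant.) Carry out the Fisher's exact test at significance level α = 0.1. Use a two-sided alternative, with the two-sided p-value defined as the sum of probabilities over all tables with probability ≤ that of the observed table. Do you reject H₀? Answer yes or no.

reject H₀: no

Margins: r₁=18, r₂=15, c₁=24, c₂=9, n=33
p_obs = C(18,12)·C(15,12)/C(33,24); sum pmf over tables with pmf ≤ p_obs
p-value (two-sided) = 0.45849
At α=0.1: p ≥ α → fail to reject H₀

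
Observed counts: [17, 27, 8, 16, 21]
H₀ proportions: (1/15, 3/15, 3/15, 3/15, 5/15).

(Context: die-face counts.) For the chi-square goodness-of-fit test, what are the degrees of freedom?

df = k − 1 = 5 − 1 = 4

degrees of freedom = 4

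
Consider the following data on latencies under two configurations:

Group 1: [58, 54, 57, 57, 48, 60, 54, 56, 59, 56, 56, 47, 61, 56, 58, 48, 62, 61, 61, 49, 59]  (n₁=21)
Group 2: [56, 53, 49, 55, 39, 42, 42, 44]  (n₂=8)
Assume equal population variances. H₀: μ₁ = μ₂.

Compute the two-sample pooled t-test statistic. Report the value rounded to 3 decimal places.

test statistic = 3.965

x̄₁=56.048, s₁=4.588, n₁=21
x̄₂=47.500, s₂=6.612, n₂=8
s_p² = [20·4.588² + 7·6.612²]/27 = 26.9242
SE = √(s_p²·(1/21+1/8)) = 2.1558
t = (56.048−47.500)/2.1558 = 3.9649
df = 27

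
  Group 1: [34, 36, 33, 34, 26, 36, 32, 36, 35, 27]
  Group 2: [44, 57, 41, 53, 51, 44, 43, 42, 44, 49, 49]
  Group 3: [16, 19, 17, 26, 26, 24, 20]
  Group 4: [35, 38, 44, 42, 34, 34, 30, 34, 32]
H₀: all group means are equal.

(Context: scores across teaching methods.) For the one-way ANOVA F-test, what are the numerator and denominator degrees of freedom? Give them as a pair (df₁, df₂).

k = 4 groups, N = 37 total
df = (k−1, N−k) = (4−1, 37−4) = (3, 33)

degrees of freedom = [3, 33]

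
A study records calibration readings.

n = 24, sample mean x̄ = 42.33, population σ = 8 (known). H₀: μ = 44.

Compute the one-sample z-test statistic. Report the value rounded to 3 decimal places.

SE = σ/√n = 8/√24 = 1.6330
z = (x̄−μ₀)/SE = (42.33−44)/1.6330 = -1.0227

test statistic = -1.023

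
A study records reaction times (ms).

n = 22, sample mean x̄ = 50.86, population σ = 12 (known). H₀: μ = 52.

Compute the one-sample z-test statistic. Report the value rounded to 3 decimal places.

SE = σ/√n = 12/√22 = 2.5584
z = (x̄−μ₀)/SE = (50.86−52)/2.5584 = -0.4456

test statistic = -0.446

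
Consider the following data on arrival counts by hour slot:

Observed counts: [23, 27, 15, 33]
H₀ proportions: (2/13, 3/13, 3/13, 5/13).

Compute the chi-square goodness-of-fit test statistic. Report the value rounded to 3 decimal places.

n = 98; E_i = n·p_i = [15.08, 22.62, 22.62, 37.69]
χ² = (23−15.08)²/15.08 + (27−22.62)²/22.62 + (15−22.62)²/22.62 + (33−37.69)²/37.69 = 8.1622
df = 3

test statistic = 8.162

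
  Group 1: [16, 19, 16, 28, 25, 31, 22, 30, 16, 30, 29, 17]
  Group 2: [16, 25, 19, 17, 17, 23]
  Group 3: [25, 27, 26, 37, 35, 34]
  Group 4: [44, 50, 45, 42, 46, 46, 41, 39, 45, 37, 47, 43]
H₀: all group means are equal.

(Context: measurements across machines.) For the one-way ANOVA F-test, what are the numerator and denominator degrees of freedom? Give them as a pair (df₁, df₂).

degrees of freedom = [3, 32]

k = 4 groups, N = 36 total
df = (k−1, N−k) = (4−1, 36−4) = (3, 32)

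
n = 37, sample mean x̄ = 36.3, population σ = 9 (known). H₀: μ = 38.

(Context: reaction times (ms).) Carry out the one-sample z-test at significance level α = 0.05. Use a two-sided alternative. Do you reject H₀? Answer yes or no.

SE = σ/√n = 9/√37 = 1.4796
z = (x̄−μ₀)/SE = (36.3−38)/1.4796 = -1.1490
p-value (two-sided) = 0.25057
At α=0.05: p ≥ α → fail to reject H₀

reject H₀: no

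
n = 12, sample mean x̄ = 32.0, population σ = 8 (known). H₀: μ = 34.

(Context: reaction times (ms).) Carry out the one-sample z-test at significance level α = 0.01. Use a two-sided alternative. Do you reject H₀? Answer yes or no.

SE = σ/√n = 8/√12 = 2.3094
z = (x̄−μ₀)/SE = (32.0−34)/2.3094 = -0.8660
p-value (two-sided) = 0.38648
At α=0.01: p ≥ α → fail to reject H₀

reject H₀: no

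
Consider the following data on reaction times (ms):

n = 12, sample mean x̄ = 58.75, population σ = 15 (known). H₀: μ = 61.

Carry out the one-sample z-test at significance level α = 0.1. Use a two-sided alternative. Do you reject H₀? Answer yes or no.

reject H₀: no

SE = σ/√n = 15/√12 = 4.3301
z = (x̄−μ₀)/SE = (58.75−61)/4.3301 = -0.5196
p-value (two-sided) = 0.60333
At α=0.1: p ≥ α → fail to reject H₀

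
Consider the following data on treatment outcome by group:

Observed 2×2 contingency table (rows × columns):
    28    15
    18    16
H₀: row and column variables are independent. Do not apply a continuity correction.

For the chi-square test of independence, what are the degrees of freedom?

degrees of freedom = 1

df = (r−1)(c−1) = (2−1)·(2−1) = 1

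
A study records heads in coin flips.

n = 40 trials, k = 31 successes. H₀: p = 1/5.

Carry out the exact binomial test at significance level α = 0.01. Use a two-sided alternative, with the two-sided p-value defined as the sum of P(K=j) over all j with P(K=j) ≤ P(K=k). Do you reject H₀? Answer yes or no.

Exact binomial: n=40, k=31, p₀=1/5=0.2000
P(X=j) = C(n,j)·p₀^j·(1−p₀)^(n−j); p = Σ P(X=j) over j with P(X=j) ≤ P(X=31)
p-value (two-sided) = 0.00000
At α=0.01: p < α → reject H₀

reject H₀: yes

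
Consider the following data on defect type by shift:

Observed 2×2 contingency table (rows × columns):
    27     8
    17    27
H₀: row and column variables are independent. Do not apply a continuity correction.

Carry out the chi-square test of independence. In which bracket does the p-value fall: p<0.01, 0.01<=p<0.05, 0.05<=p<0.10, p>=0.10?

p-value bracket: p<0.01

Row totals [35, 44], col totals [44, 35], n=79
χ² = (27−19.49)²/19.49 + (8−15.51)²/15.51 + (17−24.51)²/24.51 + (27−19.49)²/19.49 = 11.7137
df = 1
p-value (upper-tail) = 0.00062
→ bracket: p<0.01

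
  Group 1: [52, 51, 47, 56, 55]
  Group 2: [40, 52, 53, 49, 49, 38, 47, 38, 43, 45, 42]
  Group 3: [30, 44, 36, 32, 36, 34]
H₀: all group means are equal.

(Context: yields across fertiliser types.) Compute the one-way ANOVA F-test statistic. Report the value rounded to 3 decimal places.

test statistic = 16.774

Group means [52.20, 45.09, 35.33], grand mean 44.045
SSB = Σnᵢ(x̄ᵢ−x̄)² = 799.912; SSW = ΣΣ(x−x̄ᵢ)² = 453.042
MSB = 799.912/2 = 399.9561; MSW = 453.042/19 = 23.8443
F = MSB/MSW = 16.7736
df = (2, 19)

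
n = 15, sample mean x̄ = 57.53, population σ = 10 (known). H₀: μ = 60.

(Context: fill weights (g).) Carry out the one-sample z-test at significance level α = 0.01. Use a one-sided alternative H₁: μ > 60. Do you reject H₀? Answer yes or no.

SE = σ/√n = 10/√15 = 2.5820
z = (x̄−μ₀)/SE = (57.53−60)/2.5820 = -0.9566
p-value (one-sided, H₁ greater) = 0.83062
At α=0.01: p ≥ α → fail to reject H₀

reject H₀: no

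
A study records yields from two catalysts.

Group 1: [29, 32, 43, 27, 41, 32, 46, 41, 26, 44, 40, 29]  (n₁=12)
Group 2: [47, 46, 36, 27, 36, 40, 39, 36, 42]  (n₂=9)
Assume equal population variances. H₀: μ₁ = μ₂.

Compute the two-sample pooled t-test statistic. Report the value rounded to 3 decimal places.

test statistic = -0.979

x̄₁=35.833, s₁=7.322, n₁=12
x̄₂=38.778, s₂=6.058, n₂=9
s_p² = [11·7.322² + 8·6.058²]/19 = 46.4854
SE = √(s_p²·(1/12+1/9)) = 3.0065
t = (35.833−38.778)/3.0065 = -0.9794
df = 19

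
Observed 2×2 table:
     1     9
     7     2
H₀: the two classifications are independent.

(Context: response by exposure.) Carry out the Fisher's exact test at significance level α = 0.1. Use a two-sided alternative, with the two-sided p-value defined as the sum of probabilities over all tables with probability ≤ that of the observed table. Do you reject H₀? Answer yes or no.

Margins: r₁=10, r₂=9, c₁=8, c₂=11, n=19
p_obs = C(10,1)·C(9,7)/C(19,8); sum pmf over tables with pmf ≤ p_obs
p-value (two-sided) = 0.00548
At α=0.1: p < α → reject H₀

reject H₀: yes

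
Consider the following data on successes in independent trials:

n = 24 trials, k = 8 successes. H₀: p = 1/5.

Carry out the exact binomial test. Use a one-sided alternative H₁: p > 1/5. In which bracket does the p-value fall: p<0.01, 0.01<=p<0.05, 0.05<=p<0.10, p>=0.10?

p-value bracket: 0.05<=p<0.10

Exact binomial: n=24, k=8, p₀=1/5=0.2000
P(X≥8) from Σ C(n,i)·p₀^i·(1−p₀)^(n−i)
p-value (one-sided, H₁ greater) = 0.08917
→ bracket: 0.05<=p<0.10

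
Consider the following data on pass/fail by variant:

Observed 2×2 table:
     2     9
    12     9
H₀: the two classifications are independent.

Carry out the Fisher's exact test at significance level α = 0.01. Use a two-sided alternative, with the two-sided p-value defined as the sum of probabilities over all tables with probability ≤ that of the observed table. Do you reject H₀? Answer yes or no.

reject H₀: no

Margins: r₁=11, r₂=21, c₁=14, c₂=18, n=32
p_obs = C(11,2)·C(21,12)/C(32,14); sum pmf over tables with pmf ≤ p_obs
p-value (two-sided) = 0.06079
At α=0.01: p ≥ α → fail to reject H₀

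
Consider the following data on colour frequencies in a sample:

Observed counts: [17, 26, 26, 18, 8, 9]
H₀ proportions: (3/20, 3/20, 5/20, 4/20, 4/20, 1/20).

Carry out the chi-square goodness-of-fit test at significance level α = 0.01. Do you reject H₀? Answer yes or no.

n = 104; E_i = n·p_i = [15.60, 15.60, 26.00, 20.80, 20.80, 5.20]
χ² = (17−15.60)²/15.60 + (26−15.60)²/15.60 + (26−26.00)²/26.00 + (18−20.80)²/20.80 + (8−20.80)²/20.80 + (9−5.20)²/5.20 = 18.0897
df = 5
p-value (upper-tail) = 0.00284
At α=0.01: p < α → reject H₀

reject H₀: yes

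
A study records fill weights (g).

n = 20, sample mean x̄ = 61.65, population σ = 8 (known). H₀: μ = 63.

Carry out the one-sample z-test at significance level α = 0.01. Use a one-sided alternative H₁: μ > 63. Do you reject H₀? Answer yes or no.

reject H₀: no

SE = σ/√n = 8/√20 = 1.7889
z = (x̄−μ₀)/SE = (61.65−63)/1.7889 = -0.7547
p-value (one-sided, H₁ greater) = 0.77478
At α=0.01: p ≥ α → fail to reject H₀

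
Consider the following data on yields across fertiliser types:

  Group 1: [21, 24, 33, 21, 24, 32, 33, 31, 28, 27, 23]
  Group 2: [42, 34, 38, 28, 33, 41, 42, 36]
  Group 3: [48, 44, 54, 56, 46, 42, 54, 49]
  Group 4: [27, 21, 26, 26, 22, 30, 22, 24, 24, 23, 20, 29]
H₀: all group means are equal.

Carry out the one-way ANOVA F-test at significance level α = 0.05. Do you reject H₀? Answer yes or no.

reject H₀: yes

Group means [27.00, 36.75, 49.12, 24.50], grand mean 32.769
SSB = Σnᵢ(x̄ᵢ−x̄)² = 3453.548; SSW = ΣΣ(x−x̄ᵢ)² = 685.375
MSB = 3453.548/3 = 1151.1827; MSW = 685.375/35 = 19.5821
F = MSB/MSW = 58.7874
df = (3, 35)
p-value (upper-tail) = 0.00000
At α=0.05: p < α → reject H₀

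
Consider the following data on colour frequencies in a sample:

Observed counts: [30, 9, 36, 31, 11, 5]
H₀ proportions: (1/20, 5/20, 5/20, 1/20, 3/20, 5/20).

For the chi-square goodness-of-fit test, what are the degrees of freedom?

degrees of freedom = 5

df = k − 1 = 6 − 1 = 5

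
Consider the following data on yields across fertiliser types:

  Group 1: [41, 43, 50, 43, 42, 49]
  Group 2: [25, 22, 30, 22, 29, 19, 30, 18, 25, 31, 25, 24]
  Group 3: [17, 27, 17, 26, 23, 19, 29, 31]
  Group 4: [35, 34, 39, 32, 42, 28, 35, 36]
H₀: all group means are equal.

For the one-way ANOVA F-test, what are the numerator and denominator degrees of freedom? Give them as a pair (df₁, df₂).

k = 4 groups, N = 34 total
df = (k−1, N−k) = (4−1, 34−4) = (3, 30)

degrees of freedom = [3, 30]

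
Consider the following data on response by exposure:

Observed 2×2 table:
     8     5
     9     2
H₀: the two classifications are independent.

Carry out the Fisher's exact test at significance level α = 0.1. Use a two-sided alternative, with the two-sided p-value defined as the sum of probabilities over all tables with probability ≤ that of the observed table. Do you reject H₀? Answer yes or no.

Margins: r₁=13, r₂=11, c₁=17, c₂=7, n=24
p_obs = C(13,8)·C(11,9)/C(24,17); sum pmf over tables with pmf ≤ p_obs
p-value (two-sided) = 0.38644
At α=0.1: p ≥ α → fail to reject H₀

reject H₀: no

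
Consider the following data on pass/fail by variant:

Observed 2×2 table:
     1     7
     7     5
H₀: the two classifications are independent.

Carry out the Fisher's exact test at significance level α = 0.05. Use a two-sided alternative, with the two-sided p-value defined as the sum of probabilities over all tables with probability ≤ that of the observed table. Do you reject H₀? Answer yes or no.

Margins: r₁=8, r₂=12, c₁=8, c₂=12, n=20
p_obs = C(8,1)·C(12,7)/C(20,8); sum pmf over tables with pmf ≤ p_obs
p-value (two-sided) = 0.06967
At α=0.05: p ≥ α → fail to reject H₀

reject H₀: no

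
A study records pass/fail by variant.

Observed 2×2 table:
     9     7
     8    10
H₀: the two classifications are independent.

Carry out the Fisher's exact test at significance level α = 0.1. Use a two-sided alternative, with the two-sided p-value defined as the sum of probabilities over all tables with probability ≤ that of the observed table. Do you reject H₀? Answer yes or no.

Margins: r₁=16, r₂=18, c₁=17, c₂=17, n=34
p_obs = C(16,9)·C(18,8)/C(34,17); sum pmf over tables with pmf ≤ p_obs
p-value (two-sided) = 0.73186
At α=0.1: p ≥ α → fail to reject H₀

reject H₀: no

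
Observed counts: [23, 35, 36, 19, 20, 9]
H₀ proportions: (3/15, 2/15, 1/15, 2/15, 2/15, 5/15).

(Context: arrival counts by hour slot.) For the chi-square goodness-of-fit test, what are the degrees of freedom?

df = k − 1 = 6 − 1 = 5

degrees of freedom = 5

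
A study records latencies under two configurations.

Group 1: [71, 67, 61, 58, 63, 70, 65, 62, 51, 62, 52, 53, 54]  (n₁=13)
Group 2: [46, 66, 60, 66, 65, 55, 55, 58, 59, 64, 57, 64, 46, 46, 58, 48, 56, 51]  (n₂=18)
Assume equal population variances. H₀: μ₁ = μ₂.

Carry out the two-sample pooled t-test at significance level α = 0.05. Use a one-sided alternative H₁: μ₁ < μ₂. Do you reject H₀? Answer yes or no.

reject H₀: no

x̄₁=60.692, s₁=6.713, n₁=13
x̄₂=56.667, s₂=6.971, n₂=18
s_p² = [12·6.713² + 17·6.971²]/29 = 47.1300
SE = √(s_p²·(1/13+1/18)) = 2.4987
t = (60.692−56.667)/2.4987 = 1.6111
df = 29
p-value (one-sided, H₁ less) = 0.94100
At α=0.05: p ≥ α → fail to reject H₀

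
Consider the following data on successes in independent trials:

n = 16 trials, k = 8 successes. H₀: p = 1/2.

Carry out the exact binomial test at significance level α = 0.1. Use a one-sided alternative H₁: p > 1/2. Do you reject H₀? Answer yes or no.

Exact binomial: n=16, k=8, p₀=1/2=0.5000
P(X≥8) from Σ C(n,i)·p₀^i·(1−p₀)^(n−i)
p-value (one-sided, H₁ greater) = 0.59819
At α=0.1: p ≥ α → fail to reject H₀

reject H₀: no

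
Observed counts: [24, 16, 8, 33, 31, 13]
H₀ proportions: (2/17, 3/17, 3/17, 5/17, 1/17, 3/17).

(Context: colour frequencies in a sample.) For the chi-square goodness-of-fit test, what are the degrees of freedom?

df = k − 1 = 6 − 1 = 5

degrees of freedom = 5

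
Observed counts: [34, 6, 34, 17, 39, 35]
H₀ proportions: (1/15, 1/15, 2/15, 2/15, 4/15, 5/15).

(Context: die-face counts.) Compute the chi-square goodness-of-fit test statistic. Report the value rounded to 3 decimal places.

n = 165; E_i = n·p_i = [11.00, 11.00, 22.00, 22.00, 44.00, 55.00]
χ² = (34−11.00)²/11.00 + (6−11.00)²/11.00 + (34−22.00)²/22.00 + (17−22.00)²/22.00 + (39−44.00)²/44.00 + (35−55.00)²/55.00 = 65.8864
df = 5

test statistic = 65.886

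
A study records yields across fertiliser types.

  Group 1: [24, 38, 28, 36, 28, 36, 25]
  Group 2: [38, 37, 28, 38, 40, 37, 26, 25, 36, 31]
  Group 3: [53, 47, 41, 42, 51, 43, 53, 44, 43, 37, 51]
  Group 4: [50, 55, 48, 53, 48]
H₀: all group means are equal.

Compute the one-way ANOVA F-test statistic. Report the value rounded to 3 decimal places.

test statistic = 23.554

Group means [30.71, 33.60, 45.91, 50.80], grand mean 39.697
SSB = Σnᵢ(x̄ᵢ−x̄)² = 1977.432; SSW = ΣΣ(x−x̄ᵢ)² = 811.538
MSB = 1977.432/3 = 659.1440; MSW = 811.538/29 = 27.9841
F = MSB/MSW = 23.5543
df = (3, 29)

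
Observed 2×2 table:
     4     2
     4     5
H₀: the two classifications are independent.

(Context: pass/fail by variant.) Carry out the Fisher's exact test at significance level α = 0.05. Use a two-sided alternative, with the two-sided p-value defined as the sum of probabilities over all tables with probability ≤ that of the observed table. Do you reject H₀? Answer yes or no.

Margins: r₁=6, r₂=9, c₁=8, c₂=7, n=15
p_obs = C(6,4)·C(9,4)/C(15,8); sum pmf over tables with pmf ≤ p_obs
p-value (two-sided) = 0.60839
At α=0.05: p ≥ α → fail to reject H₀

reject H₀: no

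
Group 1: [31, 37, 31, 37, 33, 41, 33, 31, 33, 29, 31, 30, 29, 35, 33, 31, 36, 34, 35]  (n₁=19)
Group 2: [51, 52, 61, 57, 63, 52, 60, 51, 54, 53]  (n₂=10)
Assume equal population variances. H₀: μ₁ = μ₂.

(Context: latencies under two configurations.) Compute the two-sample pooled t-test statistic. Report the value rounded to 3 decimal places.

x̄₁=33.158, s₁=3.114, n₁=19
x̄₂=55.400, s₂=4.502, n₂=10
s_p² = [18·3.114² + 9·4.502²]/27 = 13.2195
SE = √(s_p²·(1/19+1/10)) = 1.4205
t = (33.158−55.400)/1.4205 = -15.6584
df = 27

test statistic = -15.658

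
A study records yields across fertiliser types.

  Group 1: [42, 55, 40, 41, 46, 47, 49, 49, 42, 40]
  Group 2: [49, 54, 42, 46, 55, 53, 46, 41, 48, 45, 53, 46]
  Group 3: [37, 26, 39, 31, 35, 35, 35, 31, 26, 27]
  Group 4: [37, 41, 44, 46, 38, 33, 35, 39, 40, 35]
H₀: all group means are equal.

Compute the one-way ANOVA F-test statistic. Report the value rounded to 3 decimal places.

Group means [45.10, 48.17, 32.20, 38.80], grand mean 41.405
SSB = Σnᵢ(x̄ᵢ−x̄)² = 1600.352; SSW = ΣΣ(x−x̄ᵢ)² = 813.767
MSB = 1600.352/3 = 533.4508; MSW = 813.767/38 = 21.4149
F = MSB/MSW = 24.9102
df = (3, 38)

test statistic = 24.910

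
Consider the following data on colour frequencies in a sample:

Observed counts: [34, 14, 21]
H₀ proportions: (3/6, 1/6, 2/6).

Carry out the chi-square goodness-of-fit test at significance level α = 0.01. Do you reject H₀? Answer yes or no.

reject H₀: no

n = 69; E_i = n·p_i = [34.50, 11.50, 23.00]
χ² = (34−34.50)²/34.50 + (14−11.50)²/11.50 + (21−23.00)²/23.00 = 0.7246
df = 2
p-value (upper-tail) = 0.69606
At α=0.01: p ≥ α → fail to reject H₀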